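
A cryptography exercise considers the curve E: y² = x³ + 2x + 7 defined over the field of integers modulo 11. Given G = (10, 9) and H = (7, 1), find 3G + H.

First 3G:
Repeated addition: build up to 3G.
2G: tangent at (10, 9): λ = (3·10² + 2)/(2·9) ≡ 5/7. 7⁻¹ ≡ 8 (mod 11), so λ ≡ 5·8 ≡ 7.
  x = λ² - 10 - 10 = 49 - 20 ≡ 7; y = λ·(10 - 7) - 9 ≡ 1. → (7, 1)
3G: (7, 1) + (10, 9). λ = (9 - 1)/(10 - 7) ≡ 8/3 mod 11. 3⁻¹ ≡ 4 (mod 11) since 3·4 = 12 ≡ 1, so λ ≡ 10.
  x = λ² - 7 - 10 = 100 - 17 ≡ 6; y = λ·(7 - 6) - 1 ≡ 9. → (6, 9)
3G = (6, 9).
Finally 3G + H:
(6, 9) + (7, 1). λ = (1 - 9)/(7 - 6) ≡ 3/1 mod 11. 1⁻¹ ≡ 1 (mod 11) since 1·1 = 1 ≡ 1, so λ ≡ 3.
  x = λ² - 6 - 7 = 9 - 13 ≡ 7; y = λ·(6 - 7) - 9 ≡ 10. → (7, 10)

(7, 10)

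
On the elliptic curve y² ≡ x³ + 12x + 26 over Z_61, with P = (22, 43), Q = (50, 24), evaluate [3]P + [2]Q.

First 3P:
Repeated addition: build up to 3P.
2P: tangent at (22, 43): λ = (3·22² + 12)/(2·43) ≡ 0/25. 25⁻¹ ≡ 22 (mod 61) since 25·22 = 550 ≡ 1, so λ ≡ 0·22 ≡ 0.
  x = λ² - 22 - 22 = 0 - 44 ≡ 17; y = λ·(22 - 17) - 43 ≡ 18. → (17, 18)
3P: (17, 18) + (22, 43). λ = (43 - 18)/(22 - 17) ≡ 25/5 mod 61. 5⁻¹ ≡ 49 (mod 61), so λ ≡ 5.
  x = λ² - 17 - 22 = 25 - 39 ≡ 47; y = λ·(17 - 47) - 18 ≡ 15. → (47, 15)
3P = (47, 15).
Next 2Q:
Repeated addition: build up to 2Q.
2Q: tangent at (50, 24): λ = (3·50² + 12)/(2·24) ≡ 9/48. 48⁻¹ ≡ 14 (mod 61), so λ ≡ 9·14 ≡ 4.
  x = λ² - 50 - 50 = 16 - 100 ≡ 38; y = λ·(50 - 38) - 24 ≡ 24. → (38, 24)
2Q = (38, 24).
Finally 3P + 2Q:
(47, 15) + (38, 24). λ = (24 - 15)/(38 - 47) ≡ 9/52 mod 61. 52⁻¹ ≡ 27 (mod 61), so λ ≡ 60.
  x = λ² - 47 - 38 = 3600 - 85 ≡ 38; y = λ·(47 - 38) - 15 ≡ 37. → (38, 37)

(38, 37)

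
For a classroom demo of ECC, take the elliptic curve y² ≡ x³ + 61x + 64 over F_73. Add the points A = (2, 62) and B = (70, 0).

(2, 62) + (70, 0). λ = (0 - 62)/(70 - 2) ≡ 11/68 mod 73. 68⁻¹ ≡ 29 (mod 73) since 68·29 = 1972 ≡ 1, so λ ≡ 27.
  x = λ² - 2 - 70 = 729 - 72 ≡ 0; y = λ·(2 - 0) - 62 ≡ 65. → (0, 65)

(0, 65)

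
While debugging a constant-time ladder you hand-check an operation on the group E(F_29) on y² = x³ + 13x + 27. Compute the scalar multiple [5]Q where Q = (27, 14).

(22, 12)

Repeated addition: build up to 5Q.
2Q: tangent at (27, 14): λ = (3·27² + 13)/(2·14) ≡ 25/28. 28⁻¹ ≡ 28 (mod 29), so λ ≡ 25·28 ≡ 4.
  x = λ² - 27 - 27 = 16 - 54 ≡ 20; y = λ·(27 - 20) - 14 ≡ 14. → (20, 14)
3Q: (20, 14) + (27, 14). λ = (14 - 14)/(27 - 20) ≡ 0/7 mod 29. 7⁻¹ ≡ 25 (mod 29), so λ ≡ 0.
  x = λ² - 20 - 27 = 0 - 47 ≡ 11; y = λ·(20 - 11) - 14 ≡ 15. → (11, 15)
4Q: (11, 15) + (27, 14). λ = (14 - 15)/(27 - 11) ≡ 28/16 mod 29. 16⁻¹ ≡ 20 (mod 29), so λ ≡ 9.
  x = λ² - 11 - 27 = 81 - 38 ≡ 14; y = λ·(11 - 14) - 15 ≡ 16. → (14, 16)
5Q: (14, 16) + (27, 14). λ = (14 - 16)/(27 - 14) ≡ 27/13 mod 29. 13⁻¹ ≡ 9 (mod 29), so λ ≡ 11.
  x = λ² - 14 - 27 = 121 - 41 ≡ 22; y = λ·(14 - 22) - 16 ≡ 12. → (22, 12)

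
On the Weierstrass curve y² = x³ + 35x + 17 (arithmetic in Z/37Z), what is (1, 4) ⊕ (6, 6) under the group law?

(1, 4) + (6, 6). λ = (6 - 4)/(6 - 1) ≡ 2/5 mod 37. 5⁻¹ ≡ 15 (mod 37) since 5·15 = 75 ≡ 1, so λ ≡ 30.
  x = λ² - 1 - 6 = 900 - 7 ≡ 5; y = λ·(1 - 5) - 4 ≡ 24. → (5, 24)

(5, 24)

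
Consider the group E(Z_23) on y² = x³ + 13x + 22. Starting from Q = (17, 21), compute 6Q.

(16, 18)

Repeated addition: build up to 6Q.
2Q: tangent at (17, 21): λ = (3·17² + 13)/(2·21) ≡ 6/19. 19⁻¹ ≡ 17 (mod 23), so λ ≡ 6·17 ≡ 10.
  x = λ² - 17 - 17 = 100 - 34 ≡ 20; y = λ·(17 - 20) - 21 ≡ 18. → (20, 18)
3Q: (20, 18) + (17, 21). λ = (21 - 18)/(17 - 20) ≡ 3/20 mod 23. 20⁻¹ ≡ 15 (mod 23), so λ ≡ 22.
  x = λ² - 20 - 17 = 484 - 37 ≡ 10; y = λ·(20 - 10) - 18 ≡ 18. → (10, 18)
4Q: (10, 18) + (17, 21). λ = (21 - 18)/(17 - 10) ≡ 3/7 mod 23. 7⁻¹ ≡ 10 (mod 23) since 7·10 = 70 ≡ 1, so λ ≡ 7.
  x = λ² - 10 - 17 = 49 - 27 ≡ 22; y = λ·(10 - 22) - 18 ≡ 13. → (22, 13)
5Q: (22, 13) + (17, 21). λ = (21 - 13)/(17 - 22) ≡ 8/18 mod 23. 18⁻¹ ≡ 9 (mod 23), so λ ≡ 3.
  x = λ² - 22 - 17 = 9 - 39 ≡ 16; y = λ·(22 - 16) - 13 ≡ 5. → (16, 5)
6Q: (16, 5) + (17, 21). λ = (21 - 5)/(17 - 16) ≡ 16/1 mod 23. 1⁻¹ ≡ 1 (mod 23) since 1·1 = 1 ≡ 1, so λ ≡ 16.
  x = λ² - 16 - 17 = 256 - 33 ≡ 16; y = λ·(16 - 16) - 5 ≡ 18. → (16, 18)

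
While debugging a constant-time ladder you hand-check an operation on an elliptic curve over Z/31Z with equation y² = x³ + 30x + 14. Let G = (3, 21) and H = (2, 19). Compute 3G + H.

(13, 20)

First 3G:
Repeated addition: build up to 3G.
2G: tangent at (3, 21): λ = (3·3² + 30)/(2·21) ≡ 26/11. 11⁻¹ ≡ 17 (mod 31) since 11·17 = 187 ≡ 1, so λ ≡ 26·17 ≡ 8.
  x = λ² - 3 - 3 = 64 - 6 ≡ 27; y = λ·(3 - 27) - 21 ≡ 4. → (27, 4)
3G: (27, 4) + (3, 21). λ = (21 - 4)/(3 - 27) ≡ 17/7 mod 31. 7⁻¹ ≡ 9 (mod 31) since 7·9 = 63 ≡ 1, so λ ≡ 29.
  x = λ² - 27 - 3 = 841 - 30 ≡ 5; y = λ·(27 - 5) - 4 ≡ 14. → (5, 14)
3G = (5, 14).
Finally 3G + H:
(5, 14) + (2, 19). λ = (19 - 14)/(2 - 5) ≡ 5/28 mod 31. 28⁻¹ ≡ 10 (mod 31), so λ ≡ 19.
  x = λ² - 5 - 2 = 361 - 7 ≡ 13; y = λ·(5 - 13) - 14 ≡ 20. → (13, 20)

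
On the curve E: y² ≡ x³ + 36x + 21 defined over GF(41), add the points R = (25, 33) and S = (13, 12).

(25, 33) + (13, 12). λ = (12 - 33)/(13 - 25) ≡ 20/29 mod 41. 29⁻¹ ≡ 17 (mod 41), so λ ≡ 12.
  x = λ² - 25 - 13 = 144 - 38 ≡ 24; y = λ·(25 - 24) - 33 ≡ 20. → (24, 20)

(24, 20)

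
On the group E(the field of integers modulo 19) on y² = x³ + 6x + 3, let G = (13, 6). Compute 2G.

(12, 13)

tangent at (13, 6): λ = (3·13² + 6)/(2·6) ≡ 0/12. 12⁻¹ ≡ 8 (mod 19), so λ ≡ 0·8 ≡ 0.
  x = λ² - 13 - 13 = 0 - 26 ≡ 12; y = λ·(13 - 12) - 6 ≡ 13. → (12, 13)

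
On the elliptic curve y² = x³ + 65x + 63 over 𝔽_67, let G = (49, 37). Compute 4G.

Repeated addition: build up to 4G.
2G: tangent at (49, 37): λ = (3·49² + 65)/(2·37) ≡ 32/7. 7⁻¹ ≡ 48 (mod 67), so λ ≡ 32·48 ≡ 62.
  x = λ² - 49 - 49 = 3844 - 98 ≡ 61; y = λ·(49 - 61) - 37 ≡ 23. → (61, 23)
3G: (61, 23) + (49, 37). λ = (37 - 23)/(49 - 61) ≡ 14/55 mod 67. 55⁻¹ ≡ 39 (mod 67), so λ ≡ 10.
  x = λ² - 61 - 49 = 100 - 110 ≡ 57; y = λ·(61 - 57) - 23 ≡ 17. → (57, 17)
4G: (57, 17) + (49, 37). λ = (37 - 17)/(49 - 57) ≡ 20/59 mod 67. 59⁻¹ ≡ 25 (mod 67), so λ ≡ 31.
  x = λ² - 57 - 49 = 961 - 106 ≡ 51; y = λ·(57 - 51) - 17 ≡ 35. → (51, 35)

(51, 35)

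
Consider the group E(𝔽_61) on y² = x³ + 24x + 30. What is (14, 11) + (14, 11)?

(32, 4)

tangent at (14, 11): λ = (3·14² + 24)/(2·11) ≡ 2/22. 22⁻¹ ≡ 25 (mod 61), so λ ≡ 2·25 ≡ 50.
  x = λ² - 14 - 14 = 2500 - 28 ≡ 32; y = λ·(14 - 32) - 11 ≡ 4. → (32, 4)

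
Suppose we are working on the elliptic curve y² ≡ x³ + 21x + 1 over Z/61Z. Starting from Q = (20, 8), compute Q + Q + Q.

Repeated addition: build up to 3Q.
2Q: tangent at (20, 8): λ = (3·20² + 21)/(2·8) ≡ 1/16. 16⁻¹ ≡ 42 (mod 61), so λ ≡ 1·42 ≡ 42.
  x = λ² - 20 - 20 = 1764 - 40 ≡ 16; y = λ·(20 - 16) - 8 ≡ 38. → (16, 38)
3Q: (16, 38) + (20, 8). λ = (8 - 38)/(20 - 16) ≡ 31/4 mod 61. 4⁻¹ ≡ 46 (mod 61) since 4·46 = 184 ≡ 1, so λ ≡ 23.
  x = λ² - 16 - 20 = 529 - 36 ≡ 5; y = λ·(16 - 5) - 38 ≡ 32. → (5, 32)

(5, 32)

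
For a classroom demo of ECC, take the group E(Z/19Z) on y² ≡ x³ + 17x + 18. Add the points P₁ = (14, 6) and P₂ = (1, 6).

(14, 6) + (1, 6). λ = (6 - 6)/(1 - 14) ≡ 0/6 mod 19. 6⁻¹ ≡ 16 (mod 19) since 6·16 = 96 ≡ 1, so λ ≡ 0.
  x = λ² - 14 - 1 = 0 - 15 ≡ 4; y = λ·(14 - 4) - 6 ≡ 13. → (4, 13)

(4, 13)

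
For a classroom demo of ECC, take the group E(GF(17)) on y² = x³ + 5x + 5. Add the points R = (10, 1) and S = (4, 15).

(10, 1) + (4, 15). λ = (15 - 1)/(4 - 10) ≡ 14/11 mod 17. 11⁻¹ ≡ 14 (mod 17) since 11·14 = 154 ≡ 1, so λ ≡ 9.
  x = λ² - 10 - 4 = 81 - 14 ≡ 16; y = λ·(10 - 16) - 1 ≡ 13. → (16, 13)

(16, 13)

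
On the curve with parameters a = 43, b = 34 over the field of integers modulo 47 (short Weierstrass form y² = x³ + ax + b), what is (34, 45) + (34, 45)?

(3, 40)

tangent at (34, 45): λ = (3·34² + 43)/(2·45) ≡ 33/43. 43⁻¹ ≡ 35 (mod 47), so λ ≡ 33·35 ≡ 27.
  x = λ² - 34 - 34 = 729 - 68 ≡ 3; y = λ·(34 - 3) - 45 ≡ 40. → (3, 40)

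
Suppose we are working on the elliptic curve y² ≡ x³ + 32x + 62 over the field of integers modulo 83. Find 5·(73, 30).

(19, 68)

Write Q = (73, 30).
Double-and-add on 5 = (101)₂. Start with Q = (73, 30) for the leading 1-bit.
double: tangent at (73, 30): λ = (3·73² + 32)/(2·30) ≡ 0/60. 60⁻¹ ≡ 18 (mod 83), so λ ≡ 0·18 ≡ 0.
  x = λ² - 73 - 73 = 0 - 146 ≡ 20; y = λ·(73 - 20) - 30 ≡ 53. → (20, 53)
double: tangent at (20, 53): λ = (3·20² + 32)/(2·53) ≡ 70/23. 23⁻¹ ≡ 65 (mod 83) since 23·65 = 1495 ≡ 1, so λ ≡ 70·65 ≡ 68.
  x = λ² - 20 - 20 = 4624 - 40 ≡ 19; y = λ·(20 - 19) - 53 ≡ 15. → (19, 15)
add Q: (19, 15) + (73, 30). λ = (30 - 15)/(73 - 19) ≡ 15/54 mod 83. 54⁻¹ ≡ 20 (mod 83), so λ ≡ 51.
  x = λ² - 19 - 73 = 2601 - 92 ≡ 19; y = λ·(19 - 19) - 15 ≡ 68. → (19, 68)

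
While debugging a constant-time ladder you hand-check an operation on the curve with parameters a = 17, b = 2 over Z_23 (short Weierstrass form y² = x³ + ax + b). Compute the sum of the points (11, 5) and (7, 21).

(21, 12)

(11, 5) + (7, 21). λ = (21 - 5)/(7 - 11) ≡ 16/19 mod 23. 19⁻¹ ≡ 17 (mod 23), so λ ≡ 19.
  x = λ² - 11 - 7 = 361 - 18 ≡ 21; y = λ·(11 - 21) - 5 ≡ 12. → (21, 12)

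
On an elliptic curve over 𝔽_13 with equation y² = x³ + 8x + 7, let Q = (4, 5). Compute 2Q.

(1, 4)

tangent at (4, 5): λ = (3·4² + 8)/(2·5) ≡ 4/10. 10⁻¹ ≡ 4 (mod 13), so λ ≡ 4·4 ≡ 3.
  x = λ² - 4 - 4 = 9 - 8 ≡ 1; y = λ·(4 - 1) - 5 ≡ 4. → (1, 4)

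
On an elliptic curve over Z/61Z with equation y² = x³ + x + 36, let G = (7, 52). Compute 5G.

Repeated addition: build up to 5G.
2G: tangent at (7, 52): λ = (3·7² + 1)/(2·52) ≡ 26/43. 43⁻¹ ≡ 44 (mod 61) since 43·44 = 1892 ≡ 1, so λ ≡ 26·44 ≡ 46.
  x = λ² - 7 - 7 = 2116 - 14 ≡ 28; y = λ·(7 - 28) - 52 ≡ 19. → (28, 19)
3G: (28, 19) + (7, 52). λ = (52 - 19)/(7 - 28) ≡ 33/40 mod 61. 40⁻¹ ≡ 29 (mod 61) since 40·29 = 1160 ≡ 1, so λ ≡ 42.
  x = λ² - 28 - 7 = 1764 - 35 ≡ 21; y = λ·(28 - 21) - 19 ≡ 31. → (21, 31)
4G: (21, 31) + (7, 52). λ = (52 - 31)/(7 - 21) ≡ 21/47 mod 61. 47⁻¹ ≡ 13 (mod 61) since 47·13 = 611 ≡ 1, so λ ≡ 29.
  x = λ² - 21 - 7 = 841 - 28 ≡ 20; y = λ·(21 - 20) - 31 ≡ 59. → (20, 59)
5G: (20, 59) + (7, 52). λ = (52 - 59)/(7 - 20) ≡ 54/48 mod 61. 48⁻¹ ≡ 14 (mod 61) since 48·14 = 672 ≡ 1, so λ ≡ 24.
  x = λ² - 20 - 7 = 576 - 27 ≡ 0; y = λ·(20 - 0) - 59 ≡ 55. → (0, 55)

(0, 55)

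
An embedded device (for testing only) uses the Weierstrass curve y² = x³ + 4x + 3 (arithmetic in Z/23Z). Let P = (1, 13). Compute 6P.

(1, 13)

Double-and-add on 6 = (110)₂. Start with P = (1, 13) for the leading 1-bit.
double: tangent at (1, 13): λ = (3·1² + 4)/(2·13) ≡ 7/3. 3⁻¹ ≡ 8 (mod 23), so λ ≡ 7·8 ≡ 10.
  x = λ² - 1 - 1 = 100 - 2 ≡ 6; y = λ·(1 - 6) - 13 ≡ 6. → (6, 6)
add P: (6, 6) + (1, 13). λ = (13 - 6)/(1 - 6) ≡ 7/18 mod 23. 18⁻¹ ≡ 9 (mod 23), so λ ≡ 17.
  x = λ² - 6 - 1 = 289 - 7 ≡ 6; y = λ·(6 - 6) - 6 ≡ 17. → (6, 17)
double: tangent at (6, 17): λ = (3·6² + 4)/(2·17) ≡ 20/11. 11⁻¹ ≡ 21 (mod 23), so λ ≡ 20·21 ≡ 6.
  x = λ² - 6 - 6 = 36 - 12 ≡ 1; y = λ·(6 - 1) - 17 ≡ 13. → (1, 13)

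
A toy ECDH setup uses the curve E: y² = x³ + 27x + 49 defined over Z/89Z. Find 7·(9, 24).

Write Q = (9, 24).
Double-and-add on 7 = (111)₂. Start with Q = (9, 24) for the leading 1-bit.
double: tangent at (9, 24): λ = (3·9² + 27)/(2·24) ≡ 3/48. 48⁻¹ ≡ 13 (mod 89) since 48·13 = 624 ≡ 1, so λ ≡ 3·13 ≡ 39.
  x = λ² - 9 - 9 = 1521 - 18 ≡ 79; y = λ·(9 - 79) - 24 ≡ 5. → (79, 5)
add Q: (79, 5) + (9, 24). λ = (24 - 5)/(9 - 79) ≡ 19/19 mod 89. 19⁻¹ ≡ 75 (mod 89), so λ ≡ 1.
  x = λ² - 79 - 9 = 1 - 88 ≡ 2; y = λ·(79 - 2) - 5 ≡ 72. → (2, 72)
double: tangent at (2, 72): λ = (3·2² + 27)/(2·72) ≡ 39/55. 55⁻¹ ≡ 34 (mod 89), so λ ≡ 39·34 ≡ 80.
  x = λ² - 2 - 2 = 6400 - 4 ≡ 77; y = λ·(2 - 77) - 72 ≡ 69. → (77, 69)
add Q: (77, 69) + (9, 24). λ = (24 - 69)/(9 - 77) ≡ 44/21 mod 89. 21⁻¹ ≡ 17 (mod 89) since 21·17 = 357 ≡ 1, so λ ≡ 36.
  x = λ² - 77 - 9 = 1296 - 86 ≡ 53; y = λ·(77 - 53) - 69 ≡ 83. → (53, 83)

(53, 83)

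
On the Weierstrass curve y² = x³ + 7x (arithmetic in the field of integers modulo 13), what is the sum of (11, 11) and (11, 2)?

O

The two points share x = 11 and their y-coordinates satisfy 11 + 2 ≡ 0 (mod 13), so they are inverses. Their sum is O.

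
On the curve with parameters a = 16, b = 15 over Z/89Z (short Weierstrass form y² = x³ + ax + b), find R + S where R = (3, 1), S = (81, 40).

(3, 1) + (81, 40). λ = (40 - 1)/(81 - 3) ≡ 39/78 mod 89. 78⁻¹ ≡ 8 (mod 89), so λ ≡ 45.
  x = λ² - 3 - 81 = 2025 - 84 ≡ 72; y = λ·(3 - 72) - 1 ≡ 9. → (72, 9)

(72, 9)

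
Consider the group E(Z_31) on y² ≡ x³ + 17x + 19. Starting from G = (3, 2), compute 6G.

(30, 1)

Double-and-add on 6 = (110)₂. Start with G = (3, 2) for the leading 1-bit.
double: tangent at (3, 2): λ = (3·3² + 17)/(2·2) ≡ 13/4. 4⁻¹ ≡ 8 (mod 31), so λ ≡ 13·8 ≡ 11.
  x = λ² - 3 - 3 = 121 - 6 ≡ 22; y = λ·(3 - 22) - 2 ≡ 6. → (22, 6)
add G: (22, 6) + (3, 2). λ = (2 - 6)/(3 - 22) ≡ 27/12 mod 31. 12⁻¹ ≡ 13 (mod 31), so λ ≡ 10.
  x = λ² - 22 - 3 = 100 - 25 ≡ 13; y = λ·(22 - 13) - 6 ≡ 22. → (13, 22)
double: tangent at (13, 22): λ = (3·13² + 17)/(2·22) ≡ 28/13. 13⁻¹ ≡ 12 (mod 31), so λ ≡ 28·12 ≡ 26.
  x = λ² - 13 - 13 = 676 - 26 ≡ 30; y = λ·(13 - 30) - 22 ≡ 1. → (30, 1)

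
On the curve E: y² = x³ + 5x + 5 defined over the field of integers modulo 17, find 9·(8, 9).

Write Q = (8, 9).
Repeated addition: build up to 9Q.
2Q: tangent at (8, 9): λ = (3·8² + 5)/(2·9) ≡ 10/1. 1⁻¹ ≡ 1 (mod 17) since 1·1 = 1 ≡ 1, so λ ≡ 10·1 ≡ 10.
  x = λ² - 8 - 8 = 100 - 16 ≡ 16; y = λ·(8 - 16) - 9 ≡ 13. → (16, 13)
3Q: (16, 13) + (8, 9). λ = (9 - 13)/(8 - 16) ≡ 13/9 mod 17. 9⁻¹ ≡ 2 (mod 17), so λ ≡ 9.
  x = λ² - 16 - 8 = 81 - 24 ≡ 6; y = λ·(16 - 6) - 13 ≡ 9. → (6, 9)
4Q: (6, 9) + (8, 9). λ = (9 - 9)/(8 - 6) ≡ 0/2 mod 17. 2⁻¹ ≡ 9 (mod 17), so λ ≡ 0.
  x = λ² - 6 - 8 = 0 - 14 ≡ 3; y = λ·(6 - 3) - 9 ≡ 8. → (3, 8)
5Q: (3, 8) + (8, 9). λ = (9 - 8)/(8 - 3) ≡ 1/5 mod 17. 5⁻¹ ≡ 7 (mod 17), so λ ≡ 7.
  x = λ² - 3 - 8 = 49 - 11 ≡ 4; y = λ·(3 - 4) - 8 ≡ 2. → (4, 2)
6Q: (4, 2) + (8, 9). λ = (9 - 2)/(8 - 4) ≡ 7/4 mod 17. 4⁻¹ ≡ 13 (mod 17), so λ ≡ 6.
  x = λ² - 4 - 8 = 36 - 12 ≡ 7; y = λ·(4 - 7) - 2 ≡ 14. → (7, 14)
7Q: (7, 14) + (8, 9). λ = (9 - 14)/(8 - 7) ≡ 12/1 mod 17. 1⁻¹ ≡ 1 (mod 17), so λ ≡ 12.
  x = λ² - 7 - 8 = 144 - 15 ≡ 10; y = λ·(7 - 10) - 14 ≡ 1. → (10, 1)
8Q: (10, 1) + (8, 9). λ = (9 - 1)/(8 - 10) ≡ 8/15 mod 17. 15⁻¹ ≡ 8 (mod 17), so λ ≡ 13.
  x = λ² - 10 - 8 = 169 - 18 ≡ 15; y = λ·(10 - 15) - 1 ≡ 2. → (15, 2)
9Q: (15, 2) + (8, 9). λ = (9 - 2)/(8 - 15) ≡ 7/10 mod 17. 10⁻¹ ≡ 12 (mod 17), so λ ≡ 16.
  x = λ² - 15 - 8 = 256 - 23 ≡ 12; y = λ·(15 - 12) - 2 ≡ 12. → (12, 12)

(12, 12)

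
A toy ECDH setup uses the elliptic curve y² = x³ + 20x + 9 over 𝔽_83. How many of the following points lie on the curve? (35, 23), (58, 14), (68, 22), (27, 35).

(35, 23): 23² ≡ 31, rhs ≡ 9 → off.
(58, 14): 14² ≡ 30, rhs ≡ 69 → off.
(68, 22): 22² ≡ 69, rhs ≡ 69 → on.
(27, 35): 35² ≡ 63, rhs ≡ 63 → on.

2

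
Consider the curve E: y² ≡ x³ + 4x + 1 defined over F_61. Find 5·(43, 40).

(29, 17)

Write G = (43, 40).
Repeated addition: build up to 5G.
2G: tangent at (43, 40): λ = (3·43² + 4)/(2·40) ≡ 0/19. 19⁻¹ ≡ 45 (mod 61) since 19·45 = 855 ≡ 1, so λ ≡ 0·45 ≡ 0.
  x = λ² - 43 - 43 = 0 - 86 ≡ 36; y = λ·(43 - 36) - 40 ≡ 21. → (36, 21)
3G: (36, 21) + (43, 40). λ = (40 - 21)/(43 - 36) ≡ 19/7 mod 61. 7⁻¹ ≡ 35 (mod 61), so λ ≡ 55.
  x = λ² - 36 - 43 = 3025 - 79 ≡ 18; y = λ·(36 - 18) - 21 ≡ 54. → (18, 54)
4G: (18, 54) + (43, 40). λ = (40 - 54)/(43 - 18) ≡ 47/25 mod 61. 25⁻¹ ≡ 22 (mod 61), so λ ≡ 58.
  x = λ² - 18 - 43 = 3364 - 61 ≡ 9; y = λ·(18 - 9) - 54 ≡ 41. → (9, 41)
5G: (9, 41) + (43, 40). λ = (40 - 41)/(43 - 9) ≡ 60/34 mod 61. 34⁻¹ ≡ 9 (mod 61), so λ ≡ 52.
  x = λ² - 9 - 43 = 2704 - 52 ≡ 29; y = λ·(9 - 29) - 41 ≡ 17. → (29, 17)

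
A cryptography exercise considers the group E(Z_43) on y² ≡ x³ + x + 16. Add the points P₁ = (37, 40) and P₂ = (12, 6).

(5, 19)

(37, 40) + (12, 6). λ = (6 - 40)/(12 - 37) ≡ 9/18 mod 43. 18⁻¹ ≡ 12 (mod 43), so λ ≡ 22.
  x = λ² - 37 - 12 = 484 - 49 ≡ 5; y = λ·(37 - 5) - 40 ≡ 19. → (5, 19)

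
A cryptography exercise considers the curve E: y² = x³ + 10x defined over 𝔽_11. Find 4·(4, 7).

Write G = (4, 7).
Double-and-add on 4 = (100)₂. Start with G = (4, 7) for the leading 1-bit.
double: tangent at (4, 7): λ = (3·4² + 10)/(2·7) ≡ 3/3. 3⁻¹ ≡ 4 (mod 11), so λ ≡ 3·4 ≡ 1.
  x = λ² - 4 - 4 = 1 - 8 ≡ 4; y = λ·(4 - 4) - 7 ≡ 4. → (4, 4)
double: tangent at (4, 4): λ = (3·4² + 10)/(2·4) ≡ 3/8. 8⁻¹ ≡ 7 (mod 11) since 8·7 = 56 ≡ 1, so λ ≡ 3·7 ≡ 10.
  x = λ² - 4 - 4 = 100 - 8 ≡ 4; y = λ·(4 - 4) - 4 ≡ 7. → (4, 7)

(4, 7)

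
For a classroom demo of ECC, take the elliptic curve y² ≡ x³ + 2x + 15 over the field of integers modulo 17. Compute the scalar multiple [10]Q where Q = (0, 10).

(1, 1)

Repeated addition: build up to 10Q.
2Q: tangent at (0, 10): λ = (3·0² + 2)/(2·10) ≡ 2/3. 3⁻¹ ≡ 6 (mod 17) since 3·6 = 18 ≡ 1, so λ ≡ 2·6 ≡ 12.
  x = λ² - 0 - 0 = 144 - 0 ≡ 8; y = λ·(0 - 8) - 10 ≡ 13. → (8, 13)
3Q: (8, 13) + (0, 10). λ = (10 - 13)/(0 - 8) ≡ 14/9 mod 17. 9⁻¹ ≡ 2 (mod 17) since 9·2 = 18 ≡ 1, so λ ≡ 11.
  x = λ² - 8 - 0 = 121 - 8 ≡ 11; y = λ·(8 - 11) - 13 ≡ 5. → (11, 5)
4Q: (11, 5) + (0, 10). λ = (10 - 5)/(0 - 11) ≡ 5/6 mod 17. 6⁻¹ ≡ 3 (mod 17), so λ ≡ 15.
  x = λ² - 11 - 0 = 225 - 11 ≡ 10; y = λ·(11 - 10) - 5 ≡ 10. → (10, 10)
5Q: (10, 10) + (0, 10). λ = (10 - 10)/(0 - 10) ≡ 0/7 mod 17. 7⁻¹ ≡ 5 (mod 17), so λ ≡ 0.
  x = λ² - 10 - 0 = 0 - 10 ≡ 7; y = λ·(10 - 7) - 10 ≡ 7. → (7, 7)
6Q: (7, 7) + (0, 10). λ = (10 - 7)/(0 - 7) ≡ 3/10 mod 17. 10⁻¹ ≡ 12 (mod 17), so λ ≡ 2.
  x = λ² - 7 - 0 = 4 - 7 ≡ 14; y = λ·(7 - 14) - 7 ≡ 13. → (14, 13)
7Q: (14, 13) + (0, 10). λ = (10 - 13)/(0 - 14) ≡ 14/3 mod 17. 3⁻¹ ≡ 6 (mod 17) since 3·6 = 18 ≡ 1, so λ ≡ 16.
  x = λ² - 14 - 0 = 256 - 14 ≡ 4; y = λ·(14 - 4) - 13 ≡ 11. → (4, 11)
8Q: (4, 11) + (0, 10). λ = (10 - 11)/(0 - 4) ≡ 16/13 mod 17. 13⁻¹ ≡ 4 (mod 17) since 13·4 = 52 ≡ 1, so λ ≡ 13.
  x = λ² - 4 - 0 = 169 - 4 ≡ 12; y = λ·(4 - 12) - 11 ≡ 4. → (12, 4)
9Q: (12, 4) + (0, 10). λ = (10 - 4)/(0 - 12) ≡ 6/5 mod 17. 5⁻¹ ≡ 7 (mod 17), so λ ≡ 8.
  x = λ² - 12 - 0 = 64 - 12 ≡ 1; y = λ·(12 - 1) - 4 ≡ 16. → (1, 16)
10Q: (1, 16) + (0, 10). λ = (10 - 16)/(0 - 1) ≡ 11/16 mod 17. 16⁻¹ ≡ 16 (mod 17) since 16·16 = 256 ≡ 1, so λ ≡ 6.
  x = λ² - 1 - 0 = 36 - 1 ≡ 1; y = λ·(1 - 1) - 16 ≡ 1. → (1, 1)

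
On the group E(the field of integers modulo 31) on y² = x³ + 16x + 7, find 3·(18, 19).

(3, 19)

Write P = (18, 19).
Repeated addition: build up to 3P.
2P: tangent at (18, 19): λ = (3·18² + 16)/(2·19) ≡ 27/7. 7⁻¹ ≡ 9 (mod 31), so λ ≡ 27·9 ≡ 26.
  x = λ² - 18 - 18 = 676 - 36 ≡ 20; y = λ·(18 - 20) - 19 ≡ 22. → (20, 22)
3P: (20, 22) + (18, 19). λ = (19 - 22)/(18 - 20) ≡ 28/29 mod 31. 29⁻¹ ≡ 15 (mod 31), so λ ≡ 17.
  x = λ² - 20 - 18 = 289 - 38 ≡ 3; y = λ·(20 - 3) - 22 ≡ 19. → (3, 19)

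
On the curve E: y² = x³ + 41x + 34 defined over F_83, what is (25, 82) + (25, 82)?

(66, 20)

tangent at (25, 82): λ = (3·25² + 41)/(2·82) ≡ 7/81. 81⁻¹ ≡ 41 (mod 83), so λ ≡ 7·41 ≡ 38.
  x = λ² - 25 - 25 = 1444 - 50 ≡ 66; y = λ·(25 - 66) - 82 ≡ 20. → (66, 20)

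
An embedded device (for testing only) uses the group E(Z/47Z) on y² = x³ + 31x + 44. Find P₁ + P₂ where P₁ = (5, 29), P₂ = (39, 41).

(5, 29) + (39, 41). λ = (41 - 29)/(39 - 5) ≡ 12/34 mod 47. 34⁻¹ ≡ 18 (mod 47) since 34·18 = 612 ≡ 1, so λ ≡ 28.
  x = λ² - 5 - 39 = 784 - 44 ≡ 35; y = λ·(5 - 35) - 29 ≡ 24. → (35, 24)

(35, 24)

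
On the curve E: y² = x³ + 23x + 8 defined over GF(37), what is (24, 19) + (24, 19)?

(22, 5)

tangent at (24, 19): λ = (3·24² + 23)/(2·19) ≡ 12/1. 1⁻¹ ≡ 1 (mod 37), so λ ≡ 12·1 ≡ 12.
  x = λ² - 24 - 24 = 144 - 48 ≡ 22; y = λ·(24 - 22) - 19 ≡ 5. → (22, 5)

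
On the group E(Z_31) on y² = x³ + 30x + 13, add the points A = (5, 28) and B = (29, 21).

(29, 10)

(5, 28) + (29, 21). λ = (21 - 28)/(29 - 5) ≡ 24/24 mod 31. 24⁻¹ ≡ 22 (mod 31), so λ ≡ 1.
  x = λ² - 5 - 29 = 1 - 34 ≡ 29; y = λ·(5 - 29) - 28 ≡ 10. → (29, 10)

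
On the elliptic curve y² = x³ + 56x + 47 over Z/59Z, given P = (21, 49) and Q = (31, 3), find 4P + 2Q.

(6, 56)

First 4P:
Repeated addition: build up to 4P.
2P: tangent at (21, 49): λ = (3·21² + 56)/(2·49) ≡ 22/39. 39⁻¹ ≡ 56 (mod 59), so λ ≡ 22·56 ≡ 52.
  x = λ² - 21 - 21 = 2704 - 42 ≡ 7; y = λ·(21 - 7) - 49 ≡ 30. → (7, 30)
3P: (7, 30) + (21, 49). λ = (49 - 30)/(21 - 7) ≡ 19/14 mod 59. 14⁻¹ ≡ 38 (mod 59) since 14·38 = 532 ≡ 1, so λ ≡ 14.
  x = λ² - 7 - 21 = 196 - 28 ≡ 50; y = λ·(7 - 50) - 30 ≡ 17. → (50, 17)
4P: (50, 17) + (21, 49). λ = (49 - 17)/(21 - 50) ≡ 32/30 mod 59. 30⁻¹ ≡ 2 (mod 59), so λ ≡ 5.
  x = λ² - 50 - 21 = 25 - 71 ≡ 13; y = λ·(50 - 13) - 17 ≡ 50. → (13, 50)
4P = (13, 50).
Next 2Q:
Repeated addition: build up to 2Q.
2Q: tangent at (31, 3): λ = (3·31² + 56)/(2·3) ≡ 48/6. 6⁻¹ ≡ 10 (mod 59), so λ ≡ 48·10 ≡ 8.
  x = λ² - 31 - 31 = 64 - 62 ≡ 2; y = λ·(31 - 2) - 3 ≡ 52. → (2, 52)
2Q = (2, 52).
Finally 4P + 2Q:
(13, 50) + (2, 52). λ = (52 - 50)/(2 - 13) ≡ 2/48 mod 59. 48⁻¹ ≡ 16 (mod 59) since 48·16 = 768 ≡ 1, so λ ≡ 32.
  x = λ² - 13 - 2 = 1024 - 15 ≡ 6; y = λ·(13 - 6) - 50 ≡ 56. → (6, 56)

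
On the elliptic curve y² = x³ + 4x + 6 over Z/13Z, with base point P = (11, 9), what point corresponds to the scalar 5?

Repeated addition: build up to 5P.
2P: tangent at (11, 9): λ = (3·11² + 4)/(2·9) ≡ 3/5. 5⁻¹ ≡ 8 (mod 13), so λ ≡ 3·8 ≡ 11.
  x = λ² - 11 - 11 = 121 - 22 ≡ 8; y = λ·(11 - 8) - 9 ≡ 11. → (8, 11)
3P: (8, 11) + (11, 9). λ = (9 - 11)/(11 - 8) ≡ 11/3 mod 13. 3⁻¹ ≡ 9 (mod 13) since 3·9 = 27 ≡ 1, so λ ≡ 8.
  x = λ² - 8 - 11 = 64 - 19 ≡ 6; y = λ·(8 - 6) - 11 ≡ 5. → (6, 5)
4P: (6, 5) + (11, 9). λ = (9 - 5)/(11 - 6) ≡ 4/5 mod 13. 5⁻¹ ≡ 8 (mod 13) since 5·8 = 40 ≡ 1, so λ ≡ 6.
  x = λ² - 6 - 11 = 36 - 17 ≡ 6; y = λ·(6 - 6) - 5 ≡ 8. → (6, 8)
5P: (6, 8) + (11, 9). λ = (9 - 8)/(11 - 6) ≡ 1/5 mod 13. 5⁻¹ ≡ 8 (mod 13), so λ ≡ 8.
  x = λ² - 6 - 11 = 64 - 17 ≡ 8; y = λ·(6 - 8) - 8 ≡ 2. → (8, 2)

(8, 2)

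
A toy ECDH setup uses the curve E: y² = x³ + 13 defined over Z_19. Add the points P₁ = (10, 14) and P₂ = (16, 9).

(10, 14) + (16, 9). λ = (9 - 14)/(16 - 10) ≡ 14/6 mod 19. 6⁻¹ ≡ 16 (mod 19) since 6·16 = 96 ≡ 1, so λ ≡ 15.
  x = λ² - 10 - 16 = 225 - 26 ≡ 9; y = λ·(10 - 9) - 14 ≡ 1. → (9, 1)

(9, 1)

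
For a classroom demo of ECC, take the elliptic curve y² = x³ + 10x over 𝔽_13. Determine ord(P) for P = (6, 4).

4

2P: tangent at (6, 4): λ = (3·6² + 10)/(2·4) ≡ 1/8. 8⁻¹ ≡ 5 (mod 13) since 8·5 = 40 ≡ 1, so λ ≡ 1·5 ≡ 5.
  x = λ² - 6 - 6 = 25 - 12 ≡ 0; y = λ·(6 - 0) - 4 ≡ 0. → (0, 0)
3P: (0, 0) + (6, 4). λ = (4 - 0)/(6 - 0) ≡ 4/6 mod 13. 6⁻¹ ≡ 11 (mod 13) since 6·11 = 66 ≡ 1, so λ ≡ 5.
  x = λ² - 0 - 6 = 25 - 6 ≡ 6; y = λ·(0 - 6) - 0 ≡ 9. → (6, 9)
4P: (6, 9) + (6, 4): same x and y₁ ≡ -y₂, so the sum is O.
4P = O, so the order is 4.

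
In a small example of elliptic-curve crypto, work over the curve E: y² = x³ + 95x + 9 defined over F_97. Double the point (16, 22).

(40, 54)

tangent at (16, 22): λ = (3·16² + 95)/(2·22) ≡ 87/44. 44⁻¹ ≡ 86 (mod 97) since 44·86 = 3784 ≡ 1, so λ ≡ 87·86 ≡ 13.
  x = λ² - 16 - 16 = 169 - 32 ≡ 40; y = λ·(16 - 40) - 22 ≡ 54. → (40, 54)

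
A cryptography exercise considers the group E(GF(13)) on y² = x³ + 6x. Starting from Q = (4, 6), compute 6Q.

Double-and-add on 6 = (110)₂. Start with Q = (4, 6) for the leading 1-bit.
double: tangent at (4, 6): λ = (3·4² + 6)/(2·6) ≡ 2/12. 12⁻¹ ≡ 12 (mod 13), so λ ≡ 2·12 ≡ 11.
  x = λ² - 4 - 4 = 121 - 8 ≡ 9; y = λ·(4 - 9) - 6 ≡ 4. → (9, 4)
add Q: (9, 4) + (4, 6). λ = (6 - 4)/(4 - 9) ≡ 2/8 mod 13. 8⁻¹ ≡ 5 (mod 13), so λ ≡ 10.
  x = λ² - 9 - 4 = 100 - 13 ≡ 9; y = λ·(9 - 9) - 4 ≡ 9. → (9, 9)
double: tangent at (9, 9): λ = (3·9² + 6)/(2·9) ≡ 2/5. 5⁻¹ ≡ 8 (mod 13), so λ ≡ 2·8 ≡ 3.
  x = λ² - 9 - 9 = 9 - 18 ≡ 4; y = λ·(9 - 4) - 9 ≡ 6. → (4, 6)

(4, 6)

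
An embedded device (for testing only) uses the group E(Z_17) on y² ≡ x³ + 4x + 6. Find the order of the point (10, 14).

2P: tangent at (10, 14): λ = (3·10² + 4)/(2·14) ≡ 15/11. 11⁻¹ ≡ 14 (mod 17), so λ ≡ 15·14 ≡ 6.
  x = λ² - 10 - 10 = 36 - 20 ≡ 16; y = λ·(10 - 16) - 14 ≡ 1. → (16, 1)
3P: (16, 1) + (10, 14). λ = (14 - 1)/(10 - 16) ≡ 13/11 mod 17. 11⁻¹ ≡ 14 (mod 17), so λ ≡ 12.
  x = λ² - 16 - 10 = 144 - 26 ≡ 16; y = λ·(16 - 16) - 1 ≡ 16. → (16, 16)
4P: (16, 16) + (10, 14). λ = (14 - 16)/(10 - 16) ≡ 15/11 mod 17. 11⁻¹ ≡ 14 (mod 17), so λ ≡ 6.
  x = λ² - 16 - 10 = 36 - 26 ≡ 10; y = λ·(16 - 10) - 16 ≡ 3. → (10, 3)
5P: (10, 3) + (10, 14): same x and y₁ ≡ -y₂, so the sum is 𝒪.
5P = 𝒪, so the order is 5.

5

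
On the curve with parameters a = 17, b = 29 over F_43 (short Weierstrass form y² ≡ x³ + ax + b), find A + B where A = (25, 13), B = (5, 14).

(25, 13) + (5, 14). λ = (14 - 13)/(5 - 25) ≡ 1/23 mod 43. 23⁻¹ ≡ 15 (mod 43) since 23·15 = 345 ≡ 1, so λ ≡ 15.
  x = λ² - 25 - 5 = 225 - 30 ≡ 23; y = λ·(25 - 23) - 13 ≡ 17. → (23, 17)

(23, 17)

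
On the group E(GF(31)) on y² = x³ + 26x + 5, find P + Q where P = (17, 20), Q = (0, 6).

(15, 9)

(17, 20) + (0, 6). λ = (6 - 20)/(0 - 17) ≡ 17/14 mod 31. 14⁻¹ ≡ 20 (mod 31) since 14·20 = 280 ≡ 1, so λ ≡ 30.
  x = λ² - 17 - 0 = 900 - 17 ≡ 15; y = λ·(17 - 15) - 20 ≡ 9. → (15, 9)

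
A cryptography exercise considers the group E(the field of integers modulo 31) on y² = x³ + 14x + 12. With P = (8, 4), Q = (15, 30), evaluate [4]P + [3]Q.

(13, 29)

First 4P:
Double-and-add on 4 = (100)₂. Start with P = (8, 4) for the leading 1-bit.
double: tangent at (8, 4): λ = (3·8² + 14)/(2·4) ≡ 20/8. 8⁻¹ ≡ 4 (mod 31), so λ ≡ 20·4 ≡ 18.
  x = λ² - 8 - 8 = 324 - 16 ≡ 29; y = λ·(8 - 29) - 4 ≡ 21. → (29, 21)
double: tangent at (29, 21): λ = (3·29² + 14)/(2·21) ≡ 26/11. 11⁻¹ ≡ 17 (mod 31) since 11·17 = 187 ≡ 1, so λ ≡ 26·17 ≡ 8.
  x = λ² - 29 - 29 = 64 - 58 ≡ 6; y = λ·(29 - 6) - 21 ≡ 8. → (6, 8)
4P = (6, 8).
Next 3Q:
Repeated addition: build up to 3Q.
2Q: tangent at (15, 30): λ = (3·15² + 14)/(2·30) ≡ 7/29. 29⁻¹ ≡ 15 (mod 31) since 29·15 = 435 ≡ 1, so λ ≡ 7·15 ≡ 12.
  x = λ² - 15 - 15 = 144 - 30 ≡ 21; y = λ·(15 - 21) - 30 ≡ 22. → (21, 22)
3Q: (21, 22) + (15, 30). λ = (30 - 22)/(15 - 21) ≡ 8/25 mod 31. 25⁻¹ ≡ 5 (mod 31), so λ ≡ 9.
  x = λ² - 21 - 15 = 81 - 36 ≡ 14; y = λ·(21 - 14) - 22 ≡ 10. → (14, 10)
3Q = (14, 10).
Finally 4P + 3Q:
(6, 8) + (14, 10). λ = (10 - 8)/(14 - 6) ≡ 2/8 mod 31. 8⁻¹ ≡ 4 (mod 31), so λ ≡ 8.
  x = λ² - 6 - 14 = 64 - 20 ≡ 13; y = λ·(6 - 13) - 8 ≡ 29. → (13, 29)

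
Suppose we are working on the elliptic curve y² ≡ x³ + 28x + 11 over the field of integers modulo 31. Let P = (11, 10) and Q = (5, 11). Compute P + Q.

(11, 10) + (5, 11). λ = (11 - 10)/(5 - 11) ≡ 1/25 mod 31. 25⁻¹ ≡ 5 (mod 31), so λ ≡ 5.
  x = λ² - 11 - 5 = 25 - 16 ≡ 9; y = λ·(11 - 9) - 10 ≡ 0. → (9, 0)

(9, 0)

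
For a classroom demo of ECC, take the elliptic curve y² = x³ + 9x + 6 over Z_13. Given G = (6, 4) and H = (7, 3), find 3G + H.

First 3G:
Repeated addition: build up to 3G.
2G: tangent at (6, 4): λ = (3·6² + 9)/(2·4) ≡ 0/8. 8⁻¹ ≡ 5 (mod 13), so λ ≡ 0·5 ≡ 0.
  x = λ² - 6 - 6 = 0 - 12 ≡ 1; y = λ·(6 - 1) - 4 ≡ 9. → (1, 9)
3G: (1, 9) + (6, 4). λ = (4 - 9)/(6 - 1) ≡ 8/5 mod 13. 5⁻¹ ≡ 8 (mod 13), so λ ≡ 12.
  x = λ² - 1 - 6 = 144 - 7 ≡ 7; y = λ·(1 - 7) - 9 ≡ 10. → (7, 10)
3G = (7, 10).
Finally 3G + H:
(7, 10) + (7, 3): same x and y₁ ≡ -y₂, so the sum is ∞.

O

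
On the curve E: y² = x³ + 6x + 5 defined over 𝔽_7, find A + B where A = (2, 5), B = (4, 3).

(2, 5) + (4, 3). λ = (3 - 5)/(4 - 2) ≡ 5/2 mod 7. 2⁻¹ ≡ 4 (mod 7) since 2·4 = 8 ≡ 1, so λ ≡ 6.
  x = λ² - 2 - 4 = 36 - 6 ≡ 2; y = λ·(2 - 2) - 5 ≡ 2. → (2, 2)

(2, 2)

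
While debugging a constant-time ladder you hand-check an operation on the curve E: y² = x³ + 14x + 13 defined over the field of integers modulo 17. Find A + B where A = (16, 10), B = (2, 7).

(0, 8)

(16, 10) + (2, 7). λ = (7 - 10)/(2 - 16) ≡ 14/3 mod 17. 3⁻¹ ≡ 6 (mod 17) since 3·6 = 18 ≡ 1, so λ ≡ 16.
  x = λ² - 16 - 2 = 256 - 18 ≡ 0; y = λ·(16 - 0) - 10 ≡ 8. → (0, 8)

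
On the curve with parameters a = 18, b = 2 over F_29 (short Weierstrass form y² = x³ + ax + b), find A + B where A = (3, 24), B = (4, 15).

(16, 6)

(3, 24) + (4, 15). λ = (15 - 24)/(4 - 3) ≡ 20/1 mod 29. 1⁻¹ ≡ 1 (mod 29), so λ ≡ 20.
  x = λ² - 3 - 4 = 400 - 7 ≡ 16; y = λ·(3 - 16) - 24 ≡ 6. → (16, 6)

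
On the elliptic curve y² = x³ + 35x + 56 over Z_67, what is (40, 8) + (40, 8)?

(16, 42)

tangent at (40, 8): λ = (3·40² + 35)/(2·8) ≡ 11/16. 16⁻¹ ≡ 21 (mod 67) since 16·21 = 336 ≡ 1, so λ ≡ 11·21 ≡ 30.
  x = λ² - 40 - 40 = 900 - 80 ≡ 16; y = λ·(40 - 16) - 8 ≡ 42. → (16, 42)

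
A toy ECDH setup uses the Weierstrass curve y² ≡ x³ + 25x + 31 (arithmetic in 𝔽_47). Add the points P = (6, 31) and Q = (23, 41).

(39, 27)

(6, 31) + (23, 41). λ = (41 - 31)/(23 - 6) ≡ 10/17 mod 47. 17⁻¹ ≡ 36 (mod 47), so λ ≡ 31.
  x = λ² - 6 - 23 = 961 - 29 ≡ 39; y = λ·(6 - 39) - 31 ≡ 27. → (39, 27)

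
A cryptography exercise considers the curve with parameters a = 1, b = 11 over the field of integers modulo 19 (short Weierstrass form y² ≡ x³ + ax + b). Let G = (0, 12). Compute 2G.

(16, 0)

tangent at (0, 12): λ = (3·0² + 1)/(2·12) ≡ 1/5. 5⁻¹ ≡ 4 (mod 19), so λ ≡ 1·4 ≡ 4.
  x = λ² - 0 - 0 = 16 - 0 ≡ 16; y = λ·(0 - 16) - 12 ≡ 0. → (16, 0)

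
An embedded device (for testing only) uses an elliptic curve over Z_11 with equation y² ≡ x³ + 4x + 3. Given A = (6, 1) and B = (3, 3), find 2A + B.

First 2A:
Repeated addition: build up to 2A.
2A: tangent at (6, 1): λ = (3·6² + 4)/(2·1) ≡ 2/2. 2⁻¹ ≡ 6 (mod 11), so λ ≡ 2·6 ≡ 1.
  x = λ² - 6 - 6 = 1 - 12 ≡ 0; y = λ·(6 - 0) - 1 ≡ 5. → (0, 5)
2A = (0, 5).
Finally 2A + B:
(0, 5) + (3, 3). λ = (3 - 5)/(3 - 0) ≡ 9/3 mod 11. 3⁻¹ ≡ 4 (mod 11), so λ ≡ 3.
  x = λ² - 0 - 3 = 9 - 3 ≡ 6; y = λ·(0 - 6) - 5 ≡ 10. → (6, 10)

(6, 10)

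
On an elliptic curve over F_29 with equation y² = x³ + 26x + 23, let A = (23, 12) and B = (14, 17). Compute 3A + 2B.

First 3A:
Repeated addition: build up to 3A.
2A: tangent at (23, 12): λ = (3·23² + 26)/(2·12) ≡ 18/24. 24⁻¹ ≡ 23 (mod 29), so λ ≡ 18·23 ≡ 8.
  x = λ² - 23 - 23 = 64 - 46 ≡ 18; y = λ·(23 - 18) - 12 ≡ 28. → (18, 28)
3A: (18, 28) + (23, 12). λ = (12 - 28)/(23 - 18) ≡ 13/5 mod 29. 5⁻¹ ≡ 6 (mod 29) since 5·6 = 30 ≡ 1, so λ ≡ 20.
  x = λ² - 18 - 23 = 400 - 41 ≡ 11; y = λ·(18 - 11) - 28 ≡ 25. → (11, 25)
3A = (11, 25).
Next 2B:
Repeated addition: build up to 2B.
2B: tangent at (14, 17): λ = (3·14² + 26)/(2·17) ≡ 5/5. 5⁻¹ ≡ 6 (mod 29), so λ ≡ 5·6 ≡ 1.
  x = λ² - 14 - 14 = 1 - 28 ≡ 2; y = λ·(14 - 2) - 17 ≡ 24. → (2, 24)
2B = (2, 24).
Finally 3A + 2B:
(11, 25) + (2, 24). λ = (24 - 25)/(2 - 11) ≡ 28/20 mod 29. 20⁻¹ ≡ 16 (mod 29), so λ ≡ 13.
  x = λ² - 11 - 2 = 169 - 13 ≡ 11; y = λ·(11 - 11) - 25 ≡ 4. → (11, 4)

(11, 4)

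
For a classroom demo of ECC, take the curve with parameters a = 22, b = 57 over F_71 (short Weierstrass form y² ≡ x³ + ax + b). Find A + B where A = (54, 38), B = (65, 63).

(0, 46)

(54, 38) + (65, 63). λ = (63 - 38)/(65 - 54) ≡ 25/11 mod 71. 11⁻¹ ≡ 13 (mod 71), so λ ≡ 41.
  x = λ² - 54 - 65 = 1681 - 119 ≡ 0; y = λ·(54 - 0) - 38 ≡ 46. → (0, 46)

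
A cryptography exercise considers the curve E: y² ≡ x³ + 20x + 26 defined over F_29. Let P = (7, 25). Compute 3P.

(17, 1)

Repeated addition: build up to 3P.
2P: tangent at (7, 25): λ = (3·7² + 20)/(2·25) ≡ 22/21. 21⁻¹ ≡ 18 (mod 29), so λ ≡ 22·18 ≡ 19.
  x = λ² - 7 - 7 = 361 - 14 ≡ 28; y = λ·(7 - 28) - 25 ≡ 11. → (28, 11)
3P: (28, 11) + (7, 25). λ = (25 - 11)/(7 - 28) ≡ 14/8 mod 29. 8⁻¹ ≡ 11 (mod 29), so λ ≡ 9.
  x = λ² - 28 - 7 = 81 - 35 ≡ 17; y = λ·(28 - 17) - 11 ≡ 1. → (17, 1)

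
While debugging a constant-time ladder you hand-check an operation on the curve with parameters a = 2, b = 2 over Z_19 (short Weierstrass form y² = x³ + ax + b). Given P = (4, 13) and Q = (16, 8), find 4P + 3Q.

First 4P:
Double-and-add on 4 = (100)₂. Start with P = (4, 13) for the leading 1-bit.
double: tangent at (4, 13): λ = (3·4² + 2)/(2·13) ≡ 12/7. 7⁻¹ ≡ 11 (mod 19), so λ ≡ 12·11 ≡ 18.
  x = λ² - 4 - 4 = 324 - 8 ≡ 12; y = λ·(4 - 12) - 13 ≡ 14. → (12, 14)
double: tangent at (12, 14): λ = (3·12² + 2)/(2·14) ≡ 16/9. 9⁻¹ ≡ 17 (mod 19) since 9·17 = 153 ≡ 1, so λ ≡ 16·17 ≡ 6.
  x = λ² - 12 - 12 = 36 - 24 ≡ 12; y = λ·(12 - 12) - 14 ≡ 5. → (12, 5)
4P = (12, 5).
Next 3Q:
Repeated addition: build up to 3Q.
2Q: tangent at (16, 8): λ = (3·16² + 2)/(2·8) ≡ 10/16. 16⁻¹ ≡ 6 (mod 19), so λ ≡ 10·6 ≡ 3.
  x = λ² - 16 - 16 = 9 - 32 ≡ 15; y = λ·(16 - 15) - 8 ≡ 14. → (15, 14)
3Q: (15, 14) + (16, 8). λ = (8 - 14)/(16 - 15) ≡ 13/1 mod 19. 1⁻¹ ≡ 1 (mod 19), so λ ≡ 13.
  x = λ² - 15 - 16 = 169 - 31 ≡ 5; y = λ·(15 - 5) - 14 ≡ 2. → (5, 2)
3Q = (5, 2).
Finally 4P + 3Q:
(12, 5) + (5, 2). λ = (2 - 5)/(5 - 12) ≡ 16/12 mod 19. 12⁻¹ ≡ 8 (mod 19) since 12·8 = 96 ≡ 1, so λ ≡ 14.
  x = λ² - 12 - 5 = 196 - 17 ≡ 8; y = λ·(12 - 8) - 5 ≡ 13. → (8, 13)

(8, 13)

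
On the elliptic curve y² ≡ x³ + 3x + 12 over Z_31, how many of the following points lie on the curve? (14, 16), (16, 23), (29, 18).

2

(14, 16): 16² ≡ 8, rhs ≡ 8 → on.
(16, 23): 23² ≡ 2, rhs ≡ 2 → on.
(29, 18): 18² ≡ 14, rhs ≡ 29 → off.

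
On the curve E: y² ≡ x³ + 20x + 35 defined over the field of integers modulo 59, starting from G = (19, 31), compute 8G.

(34, 31)

Double-and-add on 8 = (1000)₂. Start with G = (19, 31) for the leading 1-bit.
double: tangent at (19, 31): λ = (3·19² + 20)/(2·31) ≡ 41/3. 3⁻¹ ≡ 20 (mod 59) since 3·20 = 60 ≡ 1, so λ ≡ 41·20 ≡ 53.
  x = λ² - 19 - 19 = 2809 - 38 ≡ 57; y = λ·(19 - 57) - 31 ≡ 20. → (57, 20)
double: tangent at (57, 20): λ = (3·57² + 20)/(2·20) ≡ 32/40. 40⁻¹ ≡ 31 (mod 59), so λ ≡ 32·31 ≡ 48.
  x = λ² - 57 - 57 = 2304 - 114 ≡ 7; y = λ·(57 - 7) - 20 ≡ 20. → (7, 20)
double: tangent at (7, 20): λ = (3·7² + 20)/(2·20) ≡ 49/40. 40⁻¹ ≡ 31 (mod 59) since 40·31 = 1240 ≡ 1, so λ ≡ 49·31 ≡ 44.
  x = λ² - 7 - 7 = 1936 - 14 ≡ 34; y = λ·(7 - 34) - 20 ≡ 31. → (34, 31)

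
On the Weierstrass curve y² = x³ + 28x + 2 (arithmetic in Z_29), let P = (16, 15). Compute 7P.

(18, 4)

Double-and-add on 7 = (111)₂. Start with P = (16, 15) for the leading 1-bit.
double: tangent at (16, 15): λ = (3·16² + 28)/(2·15) ≡ 13/1. 1⁻¹ ≡ 1 (mod 29) since 1·1 = 1 ≡ 1, so λ ≡ 13·1 ≡ 13.
  x = λ² - 16 - 16 = 169 - 32 ≡ 21; y = λ·(16 - 21) - 15 ≡ 7. → (21, 7)
add P: (21, 7) + (16, 15). λ = (15 - 7)/(16 - 21) ≡ 8/24 mod 29. 24⁻¹ ≡ 23 (mod 29), so λ ≡ 10.
  x = λ² - 21 - 16 = 100 - 37 ≡ 5; y = λ·(21 - 5) - 7 ≡ 8. → (5, 8)
double: tangent at (5, 8): λ = (3·5² + 28)/(2·8) ≡ 16/16. 16⁻¹ ≡ 20 (mod 29), so λ ≡ 16·20 ≡ 1.
  x = λ² - 5 - 5 = 1 - 10 ≡ 20; y = λ·(5 - 20) - 8 ≡ 6. → (20, 6)
add P: (20, 6) + (16, 15). λ = (15 - 6)/(16 - 20) ≡ 9/25 mod 29. 25⁻¹ ≡ 7 (mod 29), so λ ≡ 5.
  x = λ² - 20 - 16 = 25 - 36 ≡ 18; y = λ·(20 - 18) - 6 ≡ 4. → (18, 4)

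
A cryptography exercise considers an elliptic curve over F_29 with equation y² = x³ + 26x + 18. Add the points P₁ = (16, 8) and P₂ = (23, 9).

(16, 8) + (23, 9). λ = (9 - 8)/(23 - 16) ≡ 1/7 mod 29. 7⁻¹ ≡ 25 (mod 29), so λ ≡ 25.
  x = λ² - 16 - 23 = 625 - 39 ≡ 6; y = λ·(16 - 6) - 8 ≡ 10. → (6, 10)

(6, 10)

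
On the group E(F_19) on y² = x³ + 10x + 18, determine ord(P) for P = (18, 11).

2P: tangent at (18, 11): λ = (3·18² + 10)/(2·11) ≡ 13/3. 3⁻¹ ≡ 13 (mod 19), so λ ≡ 13·13 ≡ 17.
  x = λ² - 18 - 18 = 289 - 36 ≡ 6; y = λ·(18 - 6) - 11 ≡ 3. → (6, 3)
3P: (6, 3) + (18, 11). λ = (11 - 3)/(18 - 6) ≡ 8/12 mod 19. 12⁻¹ ≡ 8 (mod 19) since 12·8 = 96 ≡ 1, so λ ≡ 7.
  x = λ² - 6 - 18 = 49 - 24 ≡ 6; y = λ·(6 - 6) - 3 ≡ 16. → (6, 16)
4P: (6, 16) + (18, 11). λ = (11 - 16)/(18 - 6) ≡ 14/12 mod 19. 12⁻¹ ≡ 8 (mod 19), so λ ≡ 17.
  x = λ² - 6 - 18 = 289 - 24 ≡ 18; y = λ·(6 - 18) - 16 ≡ 8. → (18, 8)
5P: (18, 8) + (18, 11): same x and y₁ ≡ -y₂, so the sum is ∞.
5P = ∞, so the order is 5.

5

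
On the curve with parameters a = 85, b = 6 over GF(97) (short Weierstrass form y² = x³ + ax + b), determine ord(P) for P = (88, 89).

2P: tangent at (88, 89): λ = (3·88² + 85)/(2·89) ≡ 37/81. 81⁻¹ ≡ 6 (mod 97), so λ ≡ 37·6 ≡ 28.
  x = λ² - 88 - 88 = 784 - 176 ≡ 26; y = λ·(88 - 26) - 89 ≡ 95. → (26, 95)
3P: (26, 95) + (88, 89). λ = (89 - 95)/(88 - 26) ≡ 91/62 mod 97. 62⁻¹ ≡ 36 (mod 97), so λ ≡ 75.
  x = λ² - 26 - 88 = 5625 - 114 ≡ 79; y = λ·(26 - 79) - 95 ≡ 4. → (79, 4)
4P: (79, 4) + (88, 89). λ = (89 - 4)/(88 - 79) ≡ 85/9 mod 97. 9⁻¹ ≡ 54 (mod 97), so λ ≡ 31.
  x = λ² - 79 - 88 = 961 - 167 ≡ 18; y = λ·(79 - 18) - 4 ≡ 44. → (18, 44)
5P: (18, 44) + (88, 89). λ = (89 - 44)/(88 - 18) ≡ 45/70 mod 97. 70⁻¹ ≡ 79 (mod 97), so λ ≡ 63.
  x = λ² - 18 - 88 = 3969 - 106 ≡ 80; y = λ·(18 - 80) - 44 ≡ 27. → (80, 27)
6P: (80, 27) + (88, 89). λ = (89 - 27)/(88 - 80) ≡ 62/8 mod 97. 8⁻¹ ≡ 85 (mod 97), so λ ≡ 32.
  x = λ² - 80 - 88 = 1024 - 168 ≡ 80; y = λ·(80 - 80) - 27 ≡ 70. → (80, 70)
7P: (80, 70) + (88, 89). λ = (89 - 70)/(88 - 80) ≡ 19/8 mod 97. 8⁻¹ ≡ 85 (mod 97), so λ ≡ 63.
  x = λ² - 80 - 88 = 3969 - 168 ≡ 18; y = λ·(80 - 18) - 70 ≡ 53. → (18, 53)
8P: (18, 53) + (88, 89). λ = (89 - 53)/(88 - 18) ≡ 36/70 mod 97. 70⁻¹ ≡ 79 (mod 97) since 70·79 = 5530 ≡ 1, so λ ≡ 31.
  x = λ² - 18 - 88 = 961 - 106 ≡ 79; y = λ·(18 - 79) - 53 ≡ 93. → (79, 93)
9P: (79, 93) + (88, 89). λ = (89 - 93)/(88 - 79) ≡ 93/9 mod 97. 9⁻¹ ≡ 54 (mod 97) since 9·54 = 486 ≡ 1, so λ ≡ 75.
  x = λ² - 79 - 88 = 5625 - 167 ≡ 26; y = λ·(79 - 26) - 93 ≡ 2. → (26, 2)
10P: (26, 2) + (88, 89). λ = (89 - 2)/(88 - 26) ≡ 87/62 mod 97. 62⁻¹ ≡ 36 (mod 97), so λ ≡ 28.
  x = λ² - 26 - 88 = 784 - 114 ≡ 88; y = λ·(26 - 88) - 2 ≡ 8. → (88, 8)
11P: (88, 8) + (88, 89): same x and y₁ ≡ -y₂, so the sum is ∞.
11P = ∞, so the order is 11.

11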